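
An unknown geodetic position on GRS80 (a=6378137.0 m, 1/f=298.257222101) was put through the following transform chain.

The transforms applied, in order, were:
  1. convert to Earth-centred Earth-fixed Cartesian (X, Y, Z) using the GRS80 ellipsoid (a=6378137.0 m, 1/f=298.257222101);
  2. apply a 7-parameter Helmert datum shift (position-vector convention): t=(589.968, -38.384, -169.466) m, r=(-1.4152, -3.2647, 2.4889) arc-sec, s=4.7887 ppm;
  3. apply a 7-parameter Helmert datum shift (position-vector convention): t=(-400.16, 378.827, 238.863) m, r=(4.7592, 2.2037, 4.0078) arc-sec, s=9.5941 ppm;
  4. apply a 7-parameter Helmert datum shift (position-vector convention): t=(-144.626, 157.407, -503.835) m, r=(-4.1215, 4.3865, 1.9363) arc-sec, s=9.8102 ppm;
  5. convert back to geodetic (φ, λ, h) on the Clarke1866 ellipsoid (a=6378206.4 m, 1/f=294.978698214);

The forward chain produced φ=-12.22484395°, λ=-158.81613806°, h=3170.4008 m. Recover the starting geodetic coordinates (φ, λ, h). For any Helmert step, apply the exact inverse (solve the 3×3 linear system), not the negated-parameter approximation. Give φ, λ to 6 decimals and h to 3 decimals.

φ=-12.220643°, λ=-158.814338°, h=3200.002 m

start: φ=-12.224844°, λ=-158.816138°, h=3170.401 m
→ ECEF (a=6378206.400, f=1/294.978698214): X=-5816116.6169, Y=-2254038.5281, Z=-1342309.5704
→ Helmert⁻¹: X=-5815907.5571, Y=-2254092.4102, Z=-1341961.2957
→ Helmert⁻¹: X=-5815481.0665, Y=-2254367.5797, Z=-1342197.3977
→ Helmert⁻¹: X=-5816091.6239, Y=-2254239.0132, Z=-1341944.9162
→ geod (Bowring, a=6378137.000): φ=-12.22064300°, λ=-158.81433800°, h=3200.0020 m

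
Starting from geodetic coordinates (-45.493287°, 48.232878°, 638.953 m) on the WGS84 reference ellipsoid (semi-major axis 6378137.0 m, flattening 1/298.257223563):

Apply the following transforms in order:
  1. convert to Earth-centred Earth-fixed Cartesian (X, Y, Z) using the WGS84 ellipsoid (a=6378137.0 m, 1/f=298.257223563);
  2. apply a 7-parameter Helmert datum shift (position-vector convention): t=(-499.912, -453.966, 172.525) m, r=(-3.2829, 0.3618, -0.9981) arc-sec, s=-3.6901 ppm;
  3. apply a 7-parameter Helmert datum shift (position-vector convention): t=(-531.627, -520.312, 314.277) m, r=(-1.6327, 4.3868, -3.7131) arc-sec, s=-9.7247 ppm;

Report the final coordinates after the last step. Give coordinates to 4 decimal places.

X=2982454.3794 m, Y=3339584.4293 m, Z=-4526002.6774 m

start: φ=-45.493287°, λ=48.232878°, h=638.953 m
→ ECEF (a=6378137.000, f=1/298.257223563): X=2983553.8452, Y=3340779.5235, Z=-4526401.9124
→ Helmert 7p (PV): X=2983051.1497, Y=3340226.7509, Z=-4526271.0893
→ Helmert 7p (PV): X=2982454.3794, Y=3339584.4293, Z=-4526002.6774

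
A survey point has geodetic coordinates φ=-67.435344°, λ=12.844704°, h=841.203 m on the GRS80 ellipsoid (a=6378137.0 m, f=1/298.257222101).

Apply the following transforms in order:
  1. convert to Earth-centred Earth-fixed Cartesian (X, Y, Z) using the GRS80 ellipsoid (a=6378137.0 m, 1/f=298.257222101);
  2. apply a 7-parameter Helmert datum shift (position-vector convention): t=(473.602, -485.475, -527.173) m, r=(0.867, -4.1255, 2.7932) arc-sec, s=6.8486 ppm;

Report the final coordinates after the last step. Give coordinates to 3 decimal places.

X=2393965.784 m, Y=545298.829 m, Z=-5868508.029 m

start: φ=-67.435344°, λ=12.844704°, h=841.203 m
→ ECEF (a=6378137.000, f=1/298.257222101): X=2393365.8143, Y=545723.4902, Z=-5867990.8321
→ Helmert 7p (PV): X=2393965.7838, Y=545298.8287, Z=-5868508.0287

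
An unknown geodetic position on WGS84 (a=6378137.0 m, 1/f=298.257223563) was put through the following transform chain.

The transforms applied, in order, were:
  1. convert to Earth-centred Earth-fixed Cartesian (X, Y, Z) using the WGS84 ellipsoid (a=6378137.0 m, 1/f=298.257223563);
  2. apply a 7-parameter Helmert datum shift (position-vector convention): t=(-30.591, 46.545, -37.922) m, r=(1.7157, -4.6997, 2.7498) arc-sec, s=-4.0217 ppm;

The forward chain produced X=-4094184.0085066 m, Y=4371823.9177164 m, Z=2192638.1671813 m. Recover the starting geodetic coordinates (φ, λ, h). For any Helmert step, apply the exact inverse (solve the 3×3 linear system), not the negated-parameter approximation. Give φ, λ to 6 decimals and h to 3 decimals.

φ=20.231947°, λ=133.120536°, h=2699.601 m

start: X=-4094184.0085, Y=4371823.9177, Z=2192638.1672 m
→ Helmert⁻¹: X=-4094061.6387, Y=4371867.7735, Z=2192741.8249
→ geod (Bowring, a=6378137.000): φ=20.23194700°, λ=133.12053600°, h=2699.6010 m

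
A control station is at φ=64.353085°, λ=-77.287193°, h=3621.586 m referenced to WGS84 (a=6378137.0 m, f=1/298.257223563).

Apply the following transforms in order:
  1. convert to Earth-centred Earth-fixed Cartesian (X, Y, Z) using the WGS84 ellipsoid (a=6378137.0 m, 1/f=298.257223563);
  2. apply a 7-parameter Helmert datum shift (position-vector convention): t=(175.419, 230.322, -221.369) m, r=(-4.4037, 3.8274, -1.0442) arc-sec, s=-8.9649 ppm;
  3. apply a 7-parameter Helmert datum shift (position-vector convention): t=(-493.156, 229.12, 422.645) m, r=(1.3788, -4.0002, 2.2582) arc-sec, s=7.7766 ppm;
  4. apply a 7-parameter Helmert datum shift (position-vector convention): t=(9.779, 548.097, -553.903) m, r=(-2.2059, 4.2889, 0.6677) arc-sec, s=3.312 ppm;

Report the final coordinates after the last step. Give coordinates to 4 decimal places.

start: φ=64.353085°, λ=-77.287193°, h=3621.586 m
→ ECEF (a=6378137.000, f=1/298.257223563): X=609516.0545, Y=-2701819.9769, Z=5730125.7368
→ Helmert 7p (PV): X=609778.6575, Y=-2701446.1834, Z=5729899.3705
→ Helmert 7p (PV): X=609208.6955, Y=-2701269.6980, Z=5730360.3422
→ Helmert 7p (PV): X=609348.3893, Y=-2700667.2919, Z=5729841.6396

X=609348.3893 m, Y=-2700667.2919 m, Z=5729841.6396 m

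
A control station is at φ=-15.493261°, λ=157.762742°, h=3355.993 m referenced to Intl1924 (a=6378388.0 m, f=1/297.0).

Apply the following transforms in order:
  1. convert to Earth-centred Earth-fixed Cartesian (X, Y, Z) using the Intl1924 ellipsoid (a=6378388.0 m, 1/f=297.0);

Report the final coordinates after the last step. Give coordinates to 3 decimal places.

X=-5693811.998 m, Y=2327921.944 m, Z=-1693675.378 m

start: φ=-15.493261°, λ=157.762742°, h=3355.993 m
→ ECEF (a=6378388.000, f=1/297.0): X=-5693811.9976, Y=2327921.9443, Z=-1693675.3778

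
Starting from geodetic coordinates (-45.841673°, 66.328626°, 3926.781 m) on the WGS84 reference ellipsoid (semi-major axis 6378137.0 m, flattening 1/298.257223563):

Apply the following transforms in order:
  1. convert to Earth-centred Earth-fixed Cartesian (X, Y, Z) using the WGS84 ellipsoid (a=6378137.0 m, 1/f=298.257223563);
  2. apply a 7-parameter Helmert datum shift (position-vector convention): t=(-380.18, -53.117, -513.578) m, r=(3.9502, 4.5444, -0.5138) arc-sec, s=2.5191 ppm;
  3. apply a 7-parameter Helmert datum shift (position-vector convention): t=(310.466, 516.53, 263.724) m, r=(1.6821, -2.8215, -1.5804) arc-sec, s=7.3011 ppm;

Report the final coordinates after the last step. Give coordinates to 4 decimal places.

start: φ=-45.841673°, λ=66.328626°, h=3926.781 m
→ ECEF (a=6378137.000, f=1/298.257223563): X=1788116.1868, Y=4078978.2834, Z=-4555822.6025
→ Helmert 7p (PV): X=1787650.2984, Y=4079018.2369, Z=-4556308.9356
→ Helmert 7p (PV): X=1788067.3961, Y=4079588.0084, Z=-4556020.7593

X=1788067.3961 m, Y=4079588.0084 m, Z=-4556020.7593 m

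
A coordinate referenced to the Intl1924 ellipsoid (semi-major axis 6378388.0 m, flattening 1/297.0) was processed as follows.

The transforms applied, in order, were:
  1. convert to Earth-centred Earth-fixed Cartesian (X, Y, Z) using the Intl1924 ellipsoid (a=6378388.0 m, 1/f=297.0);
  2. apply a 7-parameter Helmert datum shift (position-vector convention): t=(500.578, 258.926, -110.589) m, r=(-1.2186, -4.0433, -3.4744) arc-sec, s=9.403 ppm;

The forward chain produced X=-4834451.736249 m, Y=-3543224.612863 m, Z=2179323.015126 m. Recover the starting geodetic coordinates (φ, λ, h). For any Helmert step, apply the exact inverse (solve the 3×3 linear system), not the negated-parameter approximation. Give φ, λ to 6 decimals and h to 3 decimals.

φ=20.105207°, λ=-143.761414°, h=2391.184 m

start: X=-4834451.7362, Y=-3543224.6129, Z=2179323.0151 m
→ Helmert⁻¹: X=-4834804.4395, Y=-3543544.5353, Z=2179486.9502
→ geod (Bowring, a=6378388.000): φ=20.10520700°, λ=-143.76141400°, h=2391.1840 m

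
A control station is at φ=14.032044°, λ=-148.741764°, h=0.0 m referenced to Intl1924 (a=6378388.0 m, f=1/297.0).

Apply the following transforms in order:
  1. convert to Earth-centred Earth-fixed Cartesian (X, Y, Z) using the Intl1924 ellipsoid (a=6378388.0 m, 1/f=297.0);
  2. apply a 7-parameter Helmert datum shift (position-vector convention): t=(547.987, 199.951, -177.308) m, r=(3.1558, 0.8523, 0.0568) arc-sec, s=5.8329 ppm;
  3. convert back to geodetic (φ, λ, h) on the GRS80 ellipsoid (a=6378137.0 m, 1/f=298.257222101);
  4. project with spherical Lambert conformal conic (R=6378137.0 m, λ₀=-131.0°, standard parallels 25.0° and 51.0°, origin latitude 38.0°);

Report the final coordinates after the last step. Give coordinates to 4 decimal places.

start: φ=14.032044°, λ=-148.741764°, h=0.000 m
→ ECEF (a=6378388.000, f=1/297.0): X=-5290828.9130, Y=-3211594.4673, Z=1536439.5893
→ Helmert 7p (PV): X=-5290304.5538, Y=-3211438.2134, Z=1536243.9685
→ geod (Bowring, a=6378137.000): φ=14.03110125°, λ=-148.74048161°, h=-315.3098 m
→ lcc (R=6378137.0, λ₀=-131.0°): E=-2018479.7764, N=-2482015.1288

E=-2018479.7764 m, N=-2482015.1288 m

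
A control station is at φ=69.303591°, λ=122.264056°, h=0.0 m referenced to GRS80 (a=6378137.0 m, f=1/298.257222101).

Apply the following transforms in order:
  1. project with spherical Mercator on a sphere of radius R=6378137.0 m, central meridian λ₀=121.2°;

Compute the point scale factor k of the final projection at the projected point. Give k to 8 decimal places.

start: φ=69.303591°, λ=122.264056°, h=0.000 m
→ into merc (λ₀=121.2°): φ=69.30359100°, λ−λ₀=1.06405600°
scale k = 2.82952496

2.82952496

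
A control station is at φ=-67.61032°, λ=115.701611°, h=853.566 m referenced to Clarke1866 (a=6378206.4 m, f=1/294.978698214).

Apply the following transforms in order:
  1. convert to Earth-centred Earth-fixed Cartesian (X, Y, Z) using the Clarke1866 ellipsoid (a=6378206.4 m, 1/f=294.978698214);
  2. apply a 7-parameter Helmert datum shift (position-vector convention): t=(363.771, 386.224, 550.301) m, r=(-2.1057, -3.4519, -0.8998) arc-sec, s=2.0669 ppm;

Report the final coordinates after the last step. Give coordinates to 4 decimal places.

X=-1056362.3448 m, Y=2196111.7477 m, Z=-5874778.2521 m

start: φ=-67.610320°, λ=115.701611°, h=853.566 m
→ ECEF (a=6378206.400, f=1/294.978698214): X=-1056831.8348, Y=2195776.3541, Z=-5875276.3070
→ Helmert 7p (PV): X=-1056362.3448, Y=2196111.7477, Z=-5874778.2521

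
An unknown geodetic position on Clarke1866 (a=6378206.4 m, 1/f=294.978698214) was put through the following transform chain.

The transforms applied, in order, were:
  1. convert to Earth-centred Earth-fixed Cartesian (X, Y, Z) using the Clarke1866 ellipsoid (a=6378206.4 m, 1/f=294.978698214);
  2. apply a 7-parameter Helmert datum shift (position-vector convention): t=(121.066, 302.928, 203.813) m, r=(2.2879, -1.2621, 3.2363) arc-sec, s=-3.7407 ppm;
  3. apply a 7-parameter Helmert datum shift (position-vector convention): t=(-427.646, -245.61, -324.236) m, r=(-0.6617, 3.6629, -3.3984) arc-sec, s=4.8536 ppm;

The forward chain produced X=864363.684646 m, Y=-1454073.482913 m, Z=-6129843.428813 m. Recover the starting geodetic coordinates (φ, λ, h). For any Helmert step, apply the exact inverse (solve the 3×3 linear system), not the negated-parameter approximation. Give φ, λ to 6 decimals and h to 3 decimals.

start: X=864363.6846, Y=-1454073.4829, Z=-6129843.4288 m
→ Helmert⁻¹: X=864919.9345, Y=-1453786.9029, Z=-6129478.7470
→ Helmert⁻¹: X=864741.7808, Y=-1454176.8289, Z=-6129694.6508
→ geod (Bowring, a=6378206.400): φ=-74.66938900°, λ=-59.26171500°, h=789.3080 m

φ=-74.669389°, λ=-59.261715°, h=789.308 m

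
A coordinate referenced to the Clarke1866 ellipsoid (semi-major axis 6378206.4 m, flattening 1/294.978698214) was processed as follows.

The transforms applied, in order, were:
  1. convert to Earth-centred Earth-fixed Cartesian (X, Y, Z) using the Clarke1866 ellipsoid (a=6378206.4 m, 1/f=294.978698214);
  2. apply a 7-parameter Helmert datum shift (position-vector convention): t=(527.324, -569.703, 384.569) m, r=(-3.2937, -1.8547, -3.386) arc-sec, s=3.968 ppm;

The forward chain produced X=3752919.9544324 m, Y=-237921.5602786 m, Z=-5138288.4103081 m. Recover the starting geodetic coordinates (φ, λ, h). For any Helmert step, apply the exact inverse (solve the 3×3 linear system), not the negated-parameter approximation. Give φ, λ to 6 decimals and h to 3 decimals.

φ=-53.993342°, λ=-3.617191°, h=3195.178 m

start: X=3752919.9544, Y=-237921.5603, Z=-5138288.4103 m
→ Helmert⁻¹: X=3752335.4287, Y=-237207.2617, Z=-5138690.1173
→ geod (Bowring, a=6378206.400): φ=-53.99334200°, λ=-3.61719100°, h=3195.1780 m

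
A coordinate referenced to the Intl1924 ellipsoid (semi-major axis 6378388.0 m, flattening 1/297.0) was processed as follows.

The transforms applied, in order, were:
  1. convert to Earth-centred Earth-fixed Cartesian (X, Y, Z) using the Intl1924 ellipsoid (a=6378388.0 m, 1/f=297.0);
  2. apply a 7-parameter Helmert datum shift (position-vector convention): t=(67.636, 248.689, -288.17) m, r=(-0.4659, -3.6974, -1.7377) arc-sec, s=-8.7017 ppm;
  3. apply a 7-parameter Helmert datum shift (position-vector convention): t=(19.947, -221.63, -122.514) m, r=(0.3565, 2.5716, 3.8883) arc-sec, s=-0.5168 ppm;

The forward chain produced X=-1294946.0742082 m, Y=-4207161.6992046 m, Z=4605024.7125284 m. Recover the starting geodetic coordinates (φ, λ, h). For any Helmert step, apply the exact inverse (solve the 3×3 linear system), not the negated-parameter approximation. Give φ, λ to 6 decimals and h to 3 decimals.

φ=46.486823°, λ=-107.109399°, h=3759.281 m

start: X=-1294946.0742, Y=-4207161.6992, Z=4605024.7125 m
→ Helmert⁻¹: X=-1295103.4094, Y=-4206909.8700, Z=4605140.7309
→ Helmert⁻¹: X=-1295064.3160, Y=-4207216.4818, Z=4605482.6879
→ geod (Bowring, a=6378388.000): φ=46.48682300°, λ=-107.10939900°, h=3759.2810 m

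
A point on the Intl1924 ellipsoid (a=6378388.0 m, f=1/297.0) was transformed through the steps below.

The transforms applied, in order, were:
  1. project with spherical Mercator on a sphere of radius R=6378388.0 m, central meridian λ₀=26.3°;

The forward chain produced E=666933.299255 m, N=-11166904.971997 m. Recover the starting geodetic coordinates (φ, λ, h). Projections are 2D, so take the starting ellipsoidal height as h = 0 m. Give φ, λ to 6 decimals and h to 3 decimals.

φ=-70.298175°, λ=32.290928°, h=0.000 m

start: E=666933.2993, N=-11166904.9720 m
→ merc⁻¹: φ=-70.29817500°, λ=32.29092800°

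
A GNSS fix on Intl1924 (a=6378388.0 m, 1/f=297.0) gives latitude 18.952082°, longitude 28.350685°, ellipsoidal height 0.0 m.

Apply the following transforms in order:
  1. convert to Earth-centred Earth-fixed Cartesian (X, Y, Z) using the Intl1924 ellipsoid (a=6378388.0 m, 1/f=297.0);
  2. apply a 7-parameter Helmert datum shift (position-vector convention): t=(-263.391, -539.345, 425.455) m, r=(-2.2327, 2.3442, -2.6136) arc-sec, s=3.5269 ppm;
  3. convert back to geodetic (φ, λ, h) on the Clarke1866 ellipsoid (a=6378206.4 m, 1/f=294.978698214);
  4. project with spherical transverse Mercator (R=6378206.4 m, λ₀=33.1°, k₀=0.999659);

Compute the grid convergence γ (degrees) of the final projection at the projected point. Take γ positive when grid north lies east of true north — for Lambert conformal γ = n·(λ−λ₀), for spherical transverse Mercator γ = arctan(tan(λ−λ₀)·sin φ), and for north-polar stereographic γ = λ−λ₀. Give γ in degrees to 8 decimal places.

start: φ=18.952082°, λ=28.350685°, h=0.000 m
→ ECEF (a=6378388.000, f=1/297.0): X=5310935.6266, Y=2865707.3553, Z=2058359.0393
→ Helmert 7p (PV): X=5310750.6719, Y=2865133.1025, Z=2058700.3751
→ geod (Bowring, a=6378206.400): φ=18.95708765°, λ=28.34672040°, h=-103.9513 m
→ into tm (λ₀=33.1°): φ=18.95708765°, λ−λ₀=-4.75327960°
convergence γ = -1.54732597°

-1.54732597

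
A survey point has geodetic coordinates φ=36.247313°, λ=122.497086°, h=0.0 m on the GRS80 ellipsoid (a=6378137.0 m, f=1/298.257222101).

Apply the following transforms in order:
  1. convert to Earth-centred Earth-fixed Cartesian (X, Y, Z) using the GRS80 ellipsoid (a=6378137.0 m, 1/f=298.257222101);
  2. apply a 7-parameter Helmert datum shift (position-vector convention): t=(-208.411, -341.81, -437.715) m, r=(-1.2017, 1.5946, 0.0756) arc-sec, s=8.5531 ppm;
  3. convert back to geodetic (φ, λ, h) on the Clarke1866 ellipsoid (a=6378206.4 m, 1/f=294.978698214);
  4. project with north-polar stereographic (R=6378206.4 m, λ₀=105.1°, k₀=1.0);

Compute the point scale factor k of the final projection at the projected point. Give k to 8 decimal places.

1.25685900

start: φ=36.247313°, λ=122.497086°, h=0.000 m
→ ECEF (a=6378137.000, f=1/298.257222101): X=-2766775.8041, Y=4343455.5387, Z=3750357.9769
→ Helmert 7p (PV): X=-2766980.4779, Y=4343171.7145, Z=3749948.4236
→ geod (Bowring, a=6378206.400): φ=36.24706865°, λ=122.50070322°, h=-332.9302 m
→ into stereo (λ₀=105.1°): φ=36.24706865°, λ−λ₀=17.40070322°
scale k = 1.25685900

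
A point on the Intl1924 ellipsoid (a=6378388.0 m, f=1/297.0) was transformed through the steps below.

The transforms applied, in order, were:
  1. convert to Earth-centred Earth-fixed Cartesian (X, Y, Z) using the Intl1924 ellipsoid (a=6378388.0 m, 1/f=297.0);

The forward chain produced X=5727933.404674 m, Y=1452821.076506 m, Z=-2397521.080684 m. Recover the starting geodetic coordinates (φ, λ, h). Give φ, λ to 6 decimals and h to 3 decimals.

φ=-22.218281°, λ=14.232251°, h=1808.750 m

start: X=5727933.4047, Y=1452821.0765, Z=-2397521.0807 m
→ geod (Bowring, a=6378388.000): φ=-22.21828100°, λ=14.23225100°, h=1808.7500 m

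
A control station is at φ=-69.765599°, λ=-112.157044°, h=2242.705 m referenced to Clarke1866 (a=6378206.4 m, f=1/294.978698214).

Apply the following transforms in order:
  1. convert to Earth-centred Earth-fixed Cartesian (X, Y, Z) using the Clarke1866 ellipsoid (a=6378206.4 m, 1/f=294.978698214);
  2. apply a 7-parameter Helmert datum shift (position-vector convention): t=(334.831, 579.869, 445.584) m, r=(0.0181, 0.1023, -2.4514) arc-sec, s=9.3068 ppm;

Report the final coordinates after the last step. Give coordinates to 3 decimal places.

start: φ=-69.765599°, λ=-112.157044°, h=2242.705 m
→ ECEF (a=6378206.400, f=1/294.978698214): X=-834759.0410, Y=-2049906.3961, Z=-5963965.3969
→ Helmert 7p (PV): X=-834459.2997, Y=-2049335.1609, Z=-5963575.0842

X=-834459.300 m, Y=-2049335.161 m, Z=-5963575.084 m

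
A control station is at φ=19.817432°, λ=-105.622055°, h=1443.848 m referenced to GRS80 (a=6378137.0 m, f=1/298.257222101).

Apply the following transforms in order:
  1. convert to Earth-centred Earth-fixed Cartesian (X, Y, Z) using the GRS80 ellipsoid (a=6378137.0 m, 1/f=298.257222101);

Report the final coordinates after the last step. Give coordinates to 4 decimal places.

start: φ=19.817432°, λ=-105.622055°, h=1443.848 m
→ ECEF (a=6378137.000, f=1/298.257222101): X=-1616841.2091, Y=-5782280.2424, Z=2149183.3168

X=-1616841.2091 m, Y=-5782280.2424 m, Z=2149183.3168 m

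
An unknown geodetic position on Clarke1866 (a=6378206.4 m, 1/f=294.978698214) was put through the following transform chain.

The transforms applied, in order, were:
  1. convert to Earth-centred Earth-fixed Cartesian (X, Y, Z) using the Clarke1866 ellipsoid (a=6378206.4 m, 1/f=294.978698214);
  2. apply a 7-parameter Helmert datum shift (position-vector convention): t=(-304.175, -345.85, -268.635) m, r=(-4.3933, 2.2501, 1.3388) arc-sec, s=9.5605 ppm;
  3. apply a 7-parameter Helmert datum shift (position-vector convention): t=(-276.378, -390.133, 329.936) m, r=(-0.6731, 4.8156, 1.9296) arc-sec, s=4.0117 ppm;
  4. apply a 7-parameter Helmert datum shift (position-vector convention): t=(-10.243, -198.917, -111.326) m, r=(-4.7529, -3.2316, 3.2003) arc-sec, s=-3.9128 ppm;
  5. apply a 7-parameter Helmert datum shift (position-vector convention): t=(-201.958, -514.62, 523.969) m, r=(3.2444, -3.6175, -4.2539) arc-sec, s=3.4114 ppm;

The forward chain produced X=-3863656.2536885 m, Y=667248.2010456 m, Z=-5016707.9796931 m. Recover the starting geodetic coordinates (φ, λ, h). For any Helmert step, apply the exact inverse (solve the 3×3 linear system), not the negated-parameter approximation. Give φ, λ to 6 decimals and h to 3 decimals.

start: X=-3863656.2537, Y=667248.2010, Z=-5016707.9797 m
→ Helmert⁻¹: X=-3863542.8758, Y=667601.9470, Z=-5017157.5745
→ Helmert⁻¹: X=-3863615.9885, Y=667979.0279, Z=-5016989.9551
→ Helmert⁻¹: X=-3863200.7195, Y=668418.9929, Z=-5017387.7749
→ Helmert⁻¹: X=-3862800.5416, Y=668890.3822, Z=-5017099.0657
→ geod (Bowring, a=6378206.400): φ=-52.18503200°, λ=170.17596500°, h=2342.0840 m

φ=-52.185032°, λ=170.175965°, h=2342.084 m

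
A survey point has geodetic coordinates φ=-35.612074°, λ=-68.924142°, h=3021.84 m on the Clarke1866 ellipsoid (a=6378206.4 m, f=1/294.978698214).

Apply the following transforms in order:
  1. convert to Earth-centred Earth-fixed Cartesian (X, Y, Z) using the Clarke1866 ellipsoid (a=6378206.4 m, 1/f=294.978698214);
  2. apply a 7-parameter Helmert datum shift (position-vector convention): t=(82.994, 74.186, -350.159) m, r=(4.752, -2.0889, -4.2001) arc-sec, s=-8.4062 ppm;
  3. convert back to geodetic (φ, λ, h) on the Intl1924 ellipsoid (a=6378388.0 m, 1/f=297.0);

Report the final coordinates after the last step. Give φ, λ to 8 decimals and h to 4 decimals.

φ=-35.61462329°, λ=-68.92343719°, h=2909.3359 m

start: φ=-35.612074°, λ=-68.924142°, h=3021.840 m
→ ECEF (a=6378206.400, f=1/294.978698214): X=1867694.8437, Y=-4846323.3445, Z=-3694854.4080
→ Helmert 7p (PV): X=1867700.8728, Y=-4846161.3277, Z=-3695266.2432
→ geod (Bowring, a=6378388.000): φ=-35.61462329°, λ=-68.92343719°, h=2909.3359 m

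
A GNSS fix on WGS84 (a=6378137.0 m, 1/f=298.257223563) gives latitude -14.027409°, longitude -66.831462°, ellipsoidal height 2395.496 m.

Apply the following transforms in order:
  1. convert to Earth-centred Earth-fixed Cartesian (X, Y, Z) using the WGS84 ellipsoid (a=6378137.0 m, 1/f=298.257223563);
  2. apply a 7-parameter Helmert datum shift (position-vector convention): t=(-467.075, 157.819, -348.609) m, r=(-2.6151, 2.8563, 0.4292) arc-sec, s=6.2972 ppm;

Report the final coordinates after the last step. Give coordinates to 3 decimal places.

X=2435497.601 m, Y=-5692040.374 m, Z=-1536824.576 m

start: φ=-14.027409°, λ=-66.831462°, h=2395.496 m
→ ECEF (a=6378137.000, f=1/298.257223563): X=2435958.7690, Y=-5692147.9364, Z=-1536504.7258
→ Helmert 7p (PV): X=2435497.6009, Y=-5692040.3737, Z=-1536824.5756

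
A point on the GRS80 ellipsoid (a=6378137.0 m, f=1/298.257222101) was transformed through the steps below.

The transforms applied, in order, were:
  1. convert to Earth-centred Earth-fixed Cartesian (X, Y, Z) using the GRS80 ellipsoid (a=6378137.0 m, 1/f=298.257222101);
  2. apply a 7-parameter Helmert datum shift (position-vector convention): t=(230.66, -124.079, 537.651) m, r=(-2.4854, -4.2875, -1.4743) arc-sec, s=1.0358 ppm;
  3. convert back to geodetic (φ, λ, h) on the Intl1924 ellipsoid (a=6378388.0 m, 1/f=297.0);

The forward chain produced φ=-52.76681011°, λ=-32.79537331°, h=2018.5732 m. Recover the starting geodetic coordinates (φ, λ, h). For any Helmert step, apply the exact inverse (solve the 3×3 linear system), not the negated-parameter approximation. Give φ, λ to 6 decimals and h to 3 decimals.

φ=-52.772181°, λ=-32.795354°, h=2475.724 m

start: φ=-52.766810°, λ=-32.795373°, h=2018.573 m
→ ECEF (a=6378388.000, f=1/297.0): X=3252137.4268, Y=-2095487.8886, Z=-5056591.6993
→ Helmert⁻¹: X=3251813.2535, Y=-2095277.4593, Z=-5057216.9528
→ geod (Bowring, a=6378137.000): φ=-52.77218100°, λ=-32.79535400°, h=2475.7240 m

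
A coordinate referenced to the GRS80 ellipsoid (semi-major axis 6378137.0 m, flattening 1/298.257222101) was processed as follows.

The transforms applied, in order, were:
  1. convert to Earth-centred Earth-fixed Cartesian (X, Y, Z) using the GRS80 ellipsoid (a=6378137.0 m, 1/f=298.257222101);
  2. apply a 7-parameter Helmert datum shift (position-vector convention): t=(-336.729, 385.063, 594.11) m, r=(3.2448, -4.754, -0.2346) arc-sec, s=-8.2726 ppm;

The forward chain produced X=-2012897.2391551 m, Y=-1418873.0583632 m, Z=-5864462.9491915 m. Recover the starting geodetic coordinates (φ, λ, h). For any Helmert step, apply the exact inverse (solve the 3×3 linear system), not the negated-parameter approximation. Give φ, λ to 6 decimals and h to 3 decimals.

start: X=-2012897.2392, Y=-1418873.0584, Z=-5864462.9492 m
→ Helmert⁻¹: X=-2012710.7227, Y=-1419364.4159, Z=-5865036.8615
→ geod (Bowring, a=6378137.000): φ=-67.35854300°, λ=-144.80849400°, h=1208.0050 m

φ=-67.358543°, λ=-144.808494°, h=1208.005 m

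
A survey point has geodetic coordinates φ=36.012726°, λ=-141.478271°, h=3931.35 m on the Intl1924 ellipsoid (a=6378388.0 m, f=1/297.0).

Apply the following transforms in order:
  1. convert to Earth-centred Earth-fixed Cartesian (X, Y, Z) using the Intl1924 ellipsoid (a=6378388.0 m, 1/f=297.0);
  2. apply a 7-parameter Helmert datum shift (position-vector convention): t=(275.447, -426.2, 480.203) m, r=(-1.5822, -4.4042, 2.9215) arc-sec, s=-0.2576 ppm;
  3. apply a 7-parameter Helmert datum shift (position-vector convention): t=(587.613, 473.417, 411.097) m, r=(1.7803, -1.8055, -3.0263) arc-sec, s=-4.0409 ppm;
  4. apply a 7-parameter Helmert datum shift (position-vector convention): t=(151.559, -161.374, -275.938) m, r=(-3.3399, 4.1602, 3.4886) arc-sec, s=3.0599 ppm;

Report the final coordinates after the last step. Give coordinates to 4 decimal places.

X=-4042714.8486 m, Y=-3219168.4349 m, Z=3732323.8621 m

start: φ=36.012726°, λ=-141.478271°, h=3931.350 m
→ ECEF (a=6378388.000, f=1/297.0): X=-4043750.2118, Y=-3219048.7875, Z=3731704.2867
→ Helmert 7p (PV): X=-4043507.8091, Y=-3219502.8084, Z=3732121.8780
→ Helmert 7p (PV): X=-4042983.7610, Y=-3218989.2682, Z=3732454.7121
→ Helmert 7p (PV): X=-4042714.8486, Y=-3219168.4349, Z=3732323.8621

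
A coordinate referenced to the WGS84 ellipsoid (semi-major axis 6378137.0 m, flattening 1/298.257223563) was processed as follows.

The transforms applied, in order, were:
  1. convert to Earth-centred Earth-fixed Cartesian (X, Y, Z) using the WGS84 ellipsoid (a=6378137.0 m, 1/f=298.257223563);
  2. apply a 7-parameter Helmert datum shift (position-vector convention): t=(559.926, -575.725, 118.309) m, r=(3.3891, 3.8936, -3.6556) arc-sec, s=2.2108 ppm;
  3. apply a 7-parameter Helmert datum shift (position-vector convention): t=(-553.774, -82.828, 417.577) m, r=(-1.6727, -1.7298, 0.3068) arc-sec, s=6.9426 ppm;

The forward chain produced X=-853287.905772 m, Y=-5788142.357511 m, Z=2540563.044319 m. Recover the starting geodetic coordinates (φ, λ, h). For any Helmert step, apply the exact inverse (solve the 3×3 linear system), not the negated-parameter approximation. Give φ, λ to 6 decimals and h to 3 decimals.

start: X=-853287.9058, Y=-5788142.3575, Z=2540563.0443 m
→ Helmert⁻¹: X=-852715.5188, Y=-5788038.6761, Z=2540088.0454
→ Helmert⁻¹: X=-853218.9364, Y=-5787423.5426, Z=2540043.1072
→ geod (Bowring, a=6378137.000): φ=23.61119200°, λ=-98.38649900°, h=2892.3040 m

φ=23.611192°, λ=-98.386499°, h=2892.304 m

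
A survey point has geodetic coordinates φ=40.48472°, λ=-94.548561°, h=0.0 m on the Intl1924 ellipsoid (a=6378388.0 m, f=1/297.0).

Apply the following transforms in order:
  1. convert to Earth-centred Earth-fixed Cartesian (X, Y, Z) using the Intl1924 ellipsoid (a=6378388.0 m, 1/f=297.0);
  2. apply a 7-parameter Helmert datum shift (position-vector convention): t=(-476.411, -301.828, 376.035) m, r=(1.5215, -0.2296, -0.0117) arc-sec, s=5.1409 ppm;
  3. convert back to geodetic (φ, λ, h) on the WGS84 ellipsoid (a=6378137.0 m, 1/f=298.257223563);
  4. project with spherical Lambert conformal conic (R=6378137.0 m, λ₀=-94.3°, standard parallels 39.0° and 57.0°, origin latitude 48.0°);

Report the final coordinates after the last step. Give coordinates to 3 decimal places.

start: φ=40.484720°, λ=-94.548561°, h=0.000 m
→ ECEF (a=6378388.000, f=1/297.0): X=-385271.3099, Y=-4842856.2193, Z=4119138.9299
→ Helmert 7p (PV): X=-385754.5614, Y=-4843213.3068, Z=4119499.9889
→ geod (Bowring, a=6378137.000): φ=40.48407550°, λ=-94.55390797°, h=746.8798 m
→ lcc (R=6378137.0, λ₀=-94.3°): E=-21420.5811, N=-828847.5635

E=-21420.581 m, N=-828847.563 m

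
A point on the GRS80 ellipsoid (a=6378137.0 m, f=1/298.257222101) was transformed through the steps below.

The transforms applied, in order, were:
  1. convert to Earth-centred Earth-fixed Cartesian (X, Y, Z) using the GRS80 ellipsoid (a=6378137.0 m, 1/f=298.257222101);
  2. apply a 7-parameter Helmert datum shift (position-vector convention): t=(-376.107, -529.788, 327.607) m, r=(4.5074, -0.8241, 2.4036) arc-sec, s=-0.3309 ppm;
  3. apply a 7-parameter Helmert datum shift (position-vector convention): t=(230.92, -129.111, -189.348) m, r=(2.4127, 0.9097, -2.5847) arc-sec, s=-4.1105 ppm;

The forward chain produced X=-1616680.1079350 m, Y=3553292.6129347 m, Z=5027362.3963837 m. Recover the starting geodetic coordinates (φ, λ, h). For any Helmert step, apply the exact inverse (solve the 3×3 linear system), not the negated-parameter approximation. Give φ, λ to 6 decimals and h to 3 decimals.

start: X=-1616680.1079, Y=3553292.6129, Z=5027362.3964 m
→ Helmert⁻¹: X=-1616984.3759, Y=3553474.8754, Z=5027523.7134
→ Helmert⁻¹: X=-1616547.3025, Y=3554134.5322, Z=5027126.5619
→ geod (Bowring, a=6378137.000): φ=52.35029300°, λ=114.45773600°, h=530.9830 m

φ=52.350293°, λ=114.457736°, h=530.983 m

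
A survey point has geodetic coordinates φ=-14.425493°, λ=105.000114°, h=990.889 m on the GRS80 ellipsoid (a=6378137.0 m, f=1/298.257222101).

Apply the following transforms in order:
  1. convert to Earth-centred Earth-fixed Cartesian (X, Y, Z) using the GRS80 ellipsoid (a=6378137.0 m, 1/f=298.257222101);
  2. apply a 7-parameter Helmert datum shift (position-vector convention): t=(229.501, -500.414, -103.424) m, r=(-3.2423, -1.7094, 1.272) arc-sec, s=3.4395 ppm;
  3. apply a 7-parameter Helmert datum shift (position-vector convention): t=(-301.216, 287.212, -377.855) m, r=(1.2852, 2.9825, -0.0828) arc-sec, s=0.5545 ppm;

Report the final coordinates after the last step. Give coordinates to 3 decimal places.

start: φ=-14.425493°, λ=105.000114°, h=990.889 m
→ ECEF (a=6378137.000, f=1/298.257222101): X=-1599330.5760, Y=5968735.4643, Z=-1578864.6577
→ Helmert 7p (PV): X=-1599130.2995, Y=5968220.8985, Z=-1579080.5901
→ Helmert 7p (PV): X=-1599452.8392, Y=5968521.9008, Z=-1579399.0110

X=-1599452.839 m, Y=5968521.901 m, Z=-1579399.011 m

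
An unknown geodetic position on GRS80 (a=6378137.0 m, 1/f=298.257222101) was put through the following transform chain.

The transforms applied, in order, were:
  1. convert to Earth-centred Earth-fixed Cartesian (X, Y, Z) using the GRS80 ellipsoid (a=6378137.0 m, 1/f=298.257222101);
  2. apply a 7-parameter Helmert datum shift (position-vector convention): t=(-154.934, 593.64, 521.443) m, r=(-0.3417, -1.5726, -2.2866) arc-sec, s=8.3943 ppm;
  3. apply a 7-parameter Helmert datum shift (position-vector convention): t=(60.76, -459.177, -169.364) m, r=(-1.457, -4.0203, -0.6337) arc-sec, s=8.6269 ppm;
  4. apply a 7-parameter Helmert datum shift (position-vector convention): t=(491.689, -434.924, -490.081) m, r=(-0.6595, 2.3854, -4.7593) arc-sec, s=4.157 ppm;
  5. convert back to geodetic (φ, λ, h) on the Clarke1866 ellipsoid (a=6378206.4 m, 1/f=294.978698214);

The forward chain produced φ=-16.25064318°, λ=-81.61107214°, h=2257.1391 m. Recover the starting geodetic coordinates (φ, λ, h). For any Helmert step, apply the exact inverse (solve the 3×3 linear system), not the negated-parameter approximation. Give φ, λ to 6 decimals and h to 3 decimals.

start: φ=-16.250643°, λ=-81.611072°, h=2257.139 m
→ ECEF (a=6378206.400, f=1/294.978698214): X=893903.6862, Y=-6061609.2125, Z=-1773896.3961
→ Helmert⁻¹: X=893568.6451, Y=-6061122.8041, Z=-1773407.9887
→ Helmert⁻¹: X=893484.2337, Y=-6060596.0718, Z=-1773283.5526
→ Helmert⁻¹: X=893685.3346, Y=-6061125.9871, Z=-1773806.9604
→ geod (Bowring, a=6378137.000): φ=-16.25000500°, λ=-81.61243300°, h=1793.4020 m

φ=-16.250005°, λ=-81.612433°, h=1793.402 m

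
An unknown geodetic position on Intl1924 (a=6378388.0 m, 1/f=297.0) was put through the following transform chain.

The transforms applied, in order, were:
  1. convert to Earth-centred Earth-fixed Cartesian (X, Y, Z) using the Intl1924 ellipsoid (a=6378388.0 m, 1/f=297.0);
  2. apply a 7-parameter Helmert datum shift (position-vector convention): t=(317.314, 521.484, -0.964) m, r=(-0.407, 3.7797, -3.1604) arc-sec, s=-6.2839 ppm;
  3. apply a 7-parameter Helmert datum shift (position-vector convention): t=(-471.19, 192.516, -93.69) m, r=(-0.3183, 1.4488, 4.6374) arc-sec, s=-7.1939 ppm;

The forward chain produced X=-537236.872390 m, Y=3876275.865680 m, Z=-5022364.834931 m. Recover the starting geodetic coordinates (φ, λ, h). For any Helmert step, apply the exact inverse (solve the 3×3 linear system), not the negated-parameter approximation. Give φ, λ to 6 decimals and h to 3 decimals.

start: X=-537236.8724, Y=3876275.8657, Z=-5022364.8349 m
→ Helmert⁻¹: X=-536647.1212, Y=3876131.0496, Z=-5022305.0628
→ Helmert⁻¹: X=-536935.1603, Y=3875635.6028, Z=-5022337.8504
→ geod (Bowring, a=6378388.000): φ=-52.26679300°, λ=97.88761700°, h=1534.1300 m

φ=-52.266793°, λ=97.887617°, h=1534.130 m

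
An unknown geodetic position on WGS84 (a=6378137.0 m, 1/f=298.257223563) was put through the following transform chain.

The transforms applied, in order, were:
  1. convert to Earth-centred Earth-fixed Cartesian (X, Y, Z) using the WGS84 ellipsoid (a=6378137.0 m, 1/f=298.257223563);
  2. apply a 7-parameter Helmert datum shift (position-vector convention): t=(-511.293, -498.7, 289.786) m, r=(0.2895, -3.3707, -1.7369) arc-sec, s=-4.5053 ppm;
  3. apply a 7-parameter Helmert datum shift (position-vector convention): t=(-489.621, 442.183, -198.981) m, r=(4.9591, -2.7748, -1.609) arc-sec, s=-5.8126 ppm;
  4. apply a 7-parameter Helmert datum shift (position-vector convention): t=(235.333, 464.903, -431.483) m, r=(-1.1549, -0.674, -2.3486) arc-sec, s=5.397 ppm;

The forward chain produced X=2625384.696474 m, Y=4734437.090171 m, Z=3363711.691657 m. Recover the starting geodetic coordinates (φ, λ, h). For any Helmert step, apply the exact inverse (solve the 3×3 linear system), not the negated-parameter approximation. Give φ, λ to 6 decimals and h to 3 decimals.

φ=32.027678°, λ=60.982055°, h=1610.983 m

start: X=2625384.6965, Y=4734437.0902, Z=3363711.6917 m
→ Helmert⁻¹: X=2625092.2860, Y=4733957.6920, Z=3364142.9466
→ Helmert⁻¹: X=2625605.5005, Y=4733644.3884, Z=3364212.3539
→ Helmert⁻¹: X=2626143.7310, Y=4734191.2526, Z=3363888.1634
→ geod (Bowring, a=6378137.000): φ=32.02767800°, λ=60.98205500°, h=1610.9830 m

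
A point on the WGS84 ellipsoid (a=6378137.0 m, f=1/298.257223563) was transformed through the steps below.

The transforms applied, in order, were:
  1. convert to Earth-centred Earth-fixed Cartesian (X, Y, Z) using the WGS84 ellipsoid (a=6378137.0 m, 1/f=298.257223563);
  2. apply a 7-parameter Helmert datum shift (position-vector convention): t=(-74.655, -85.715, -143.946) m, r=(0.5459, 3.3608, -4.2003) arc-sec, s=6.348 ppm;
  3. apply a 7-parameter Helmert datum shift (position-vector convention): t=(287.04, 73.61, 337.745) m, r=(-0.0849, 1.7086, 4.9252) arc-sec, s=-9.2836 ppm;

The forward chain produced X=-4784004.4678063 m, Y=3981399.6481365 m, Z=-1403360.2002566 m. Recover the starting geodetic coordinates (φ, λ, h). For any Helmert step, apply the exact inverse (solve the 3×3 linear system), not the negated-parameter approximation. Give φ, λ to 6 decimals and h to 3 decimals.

start: X=-4784004.4678, Y=3981399.6481, Z=-1403360.2003 m
→ Helmert⁻¹: X=-4784229.2258, Y=3981477.8153, Z=-1403748.9682
→ Helmert⁻¹: X=-4784182.4066, Y=3981437.1172, Z=-1403684.6011
→ geod (Bowring, a=6378137.000): φ=-12.79163000°, λ=140.23248600°, h=3386.7380 m

φ=-12.791630°, λ=140.232486°, h=3386.738 m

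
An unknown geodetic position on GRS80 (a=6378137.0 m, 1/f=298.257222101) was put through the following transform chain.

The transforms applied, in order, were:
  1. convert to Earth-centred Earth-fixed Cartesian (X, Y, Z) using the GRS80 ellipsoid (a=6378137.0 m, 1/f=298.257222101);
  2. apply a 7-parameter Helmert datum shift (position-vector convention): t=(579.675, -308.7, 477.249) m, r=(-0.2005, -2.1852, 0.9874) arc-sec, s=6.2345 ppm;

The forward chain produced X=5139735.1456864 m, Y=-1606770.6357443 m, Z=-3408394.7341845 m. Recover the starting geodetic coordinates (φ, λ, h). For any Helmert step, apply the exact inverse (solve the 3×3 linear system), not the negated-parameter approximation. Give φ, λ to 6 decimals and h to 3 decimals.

φ=-32.512780°, λ=-17.359213°, h=722.544 m

start: X=5139735.1457, Y=-1606770.6357, Z=-3408394.7342 m
→ Helmert⁻¹: X=5139079.6261, Y=-1606473.2077, Z=-3408906.7365
→ geod (Bowring, a=6378137.000): φ=-32.51278000°, λ=-17.35921300°, h=722.5440 m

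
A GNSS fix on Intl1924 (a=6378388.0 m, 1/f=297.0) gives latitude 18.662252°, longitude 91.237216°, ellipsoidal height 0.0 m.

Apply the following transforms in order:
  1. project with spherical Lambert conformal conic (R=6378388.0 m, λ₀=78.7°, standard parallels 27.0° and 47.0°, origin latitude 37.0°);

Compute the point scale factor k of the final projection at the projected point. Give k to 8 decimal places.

1.03482695

start: φ=18.662252°, λ=91.237216°, h=0.000 m
→ into lcc (λ₀=78.7°): φ=18.66225200°, λ−λ₀=12.53721600°
scale k = 1.03482695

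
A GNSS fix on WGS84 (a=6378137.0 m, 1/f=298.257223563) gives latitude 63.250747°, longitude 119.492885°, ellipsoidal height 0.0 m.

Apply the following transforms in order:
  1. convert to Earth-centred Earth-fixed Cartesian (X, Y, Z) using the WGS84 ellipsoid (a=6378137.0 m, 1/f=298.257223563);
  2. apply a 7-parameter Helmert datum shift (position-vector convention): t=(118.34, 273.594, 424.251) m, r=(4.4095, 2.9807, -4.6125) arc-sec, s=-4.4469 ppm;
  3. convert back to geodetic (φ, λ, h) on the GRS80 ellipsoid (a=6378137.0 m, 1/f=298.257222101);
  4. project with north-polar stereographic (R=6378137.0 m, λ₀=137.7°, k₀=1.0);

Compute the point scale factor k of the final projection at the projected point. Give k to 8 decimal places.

start: φ=63.250747°, λ=119.492885°, h=0.000 m
→ ECEF (a=6378137.000, f=1/298.257223563): X=-1417084.9846, Y=2505415.1125, Z=5672612.2514
→ Helmert 7p (PV): X=-1416822.3434, Y=2505587.9862, Z=5673085.3150
→ geod (Bowring, a=6378137.000): φ=63.25248733°, λ=119.48664042°, h=431.9776 m
→ into stereo (λ₀=137.7°): φ=63.25248733°, λ−λ₀=-18.21335958°
scale k = 1.05652488

1.05652488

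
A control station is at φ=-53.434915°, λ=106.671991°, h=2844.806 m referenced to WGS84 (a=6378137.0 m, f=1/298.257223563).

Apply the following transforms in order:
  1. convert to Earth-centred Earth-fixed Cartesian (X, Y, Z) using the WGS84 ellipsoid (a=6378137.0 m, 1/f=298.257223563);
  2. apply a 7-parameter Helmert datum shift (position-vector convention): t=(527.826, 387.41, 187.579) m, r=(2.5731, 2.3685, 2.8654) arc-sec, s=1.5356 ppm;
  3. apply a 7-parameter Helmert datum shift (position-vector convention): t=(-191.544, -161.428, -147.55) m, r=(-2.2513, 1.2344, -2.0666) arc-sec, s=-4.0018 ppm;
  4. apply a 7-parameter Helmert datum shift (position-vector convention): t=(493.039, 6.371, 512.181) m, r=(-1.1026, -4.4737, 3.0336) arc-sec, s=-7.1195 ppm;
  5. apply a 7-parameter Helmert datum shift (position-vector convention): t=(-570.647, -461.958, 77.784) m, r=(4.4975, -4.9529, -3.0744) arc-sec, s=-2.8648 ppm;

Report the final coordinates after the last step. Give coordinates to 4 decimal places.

X=-1092544.3785 m, Y=3649276.6337 m, Z=-5101081.9310 m

start: φ=-53.434915°, λ=106.671991°, h=2844.806 m
→ ECEF (a=6378137.000, f=1/298.257223563): X=-1092947.2765, Y=3649463.7888, Z=-5101810.3630
→ Helmert 7p (PV): X=-1092530.4099, Y=3649905.2637, Z=-5101572.5420
→ Helmert 7p (PV): X=-1092711.5434, Y=3649684.4942, Z=-5101732.9754
→ Helmert 7p (PV): X=-1092153.7502, Y=3649621.5391, Z=-5101227.6818
→ Helmert 7p (PV): X=-1092544.3785, Y=3649276.6337, Z=-5101081.9310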